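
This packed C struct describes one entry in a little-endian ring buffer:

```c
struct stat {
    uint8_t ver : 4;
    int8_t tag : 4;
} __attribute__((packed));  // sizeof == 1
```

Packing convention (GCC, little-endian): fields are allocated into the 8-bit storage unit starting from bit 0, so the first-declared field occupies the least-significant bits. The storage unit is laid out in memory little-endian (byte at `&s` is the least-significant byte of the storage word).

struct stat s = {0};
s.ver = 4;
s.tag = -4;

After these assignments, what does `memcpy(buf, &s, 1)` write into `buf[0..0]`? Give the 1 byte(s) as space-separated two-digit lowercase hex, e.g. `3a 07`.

[0+:4] ver=4 & 0xf = 0x4; word=0x04
[4+:4] tag=-4 & 0xf = 0xc; word=0xc4
word = 0xc4 → little-endian bytes:
  [0]=0xc4

c4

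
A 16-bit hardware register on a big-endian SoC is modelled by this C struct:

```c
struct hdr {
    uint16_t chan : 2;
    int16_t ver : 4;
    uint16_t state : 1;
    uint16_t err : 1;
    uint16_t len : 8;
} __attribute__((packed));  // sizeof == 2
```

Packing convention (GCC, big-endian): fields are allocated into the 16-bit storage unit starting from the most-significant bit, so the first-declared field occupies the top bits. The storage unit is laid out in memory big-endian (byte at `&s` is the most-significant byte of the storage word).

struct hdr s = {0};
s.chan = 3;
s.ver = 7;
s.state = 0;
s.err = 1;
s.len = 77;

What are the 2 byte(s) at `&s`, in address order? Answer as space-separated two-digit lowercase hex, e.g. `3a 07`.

dd 4d

chan (2b) val=3 bits=0x3 at bit 14: 0xc000
ver (4b) val=7 bits=0x7 at bit 10: 0xdc00
state (1b) val=0 bits=0x0 at bit 9: 0xdc00
err (1b) val=1 bits=0x1 at bit 8: 0xdd00
len (8b) val=77 bits=0x4d at bit 0: 0xdd4d
word = 0xdd4d → big-endian bytes:
  [0]=0xdd  [1]=0x4d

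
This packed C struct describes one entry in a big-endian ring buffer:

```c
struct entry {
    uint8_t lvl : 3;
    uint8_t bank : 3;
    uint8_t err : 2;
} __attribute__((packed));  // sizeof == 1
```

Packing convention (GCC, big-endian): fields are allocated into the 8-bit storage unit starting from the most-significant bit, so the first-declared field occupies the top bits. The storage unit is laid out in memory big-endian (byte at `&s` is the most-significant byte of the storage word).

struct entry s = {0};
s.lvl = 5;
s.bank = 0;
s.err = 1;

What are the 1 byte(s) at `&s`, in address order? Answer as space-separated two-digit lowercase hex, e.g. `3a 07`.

[5+:3] lvl=5 & 0x7 = 0x5; word=0xa0
[2+:3] bank=0 & 0x7 = 0x0; word=0xa0
[0+:2] err=1 & 0x3 = 0x1; word=0xa1
word = 0xa1 → big-endian bytes:
  [0]=0xa1

a1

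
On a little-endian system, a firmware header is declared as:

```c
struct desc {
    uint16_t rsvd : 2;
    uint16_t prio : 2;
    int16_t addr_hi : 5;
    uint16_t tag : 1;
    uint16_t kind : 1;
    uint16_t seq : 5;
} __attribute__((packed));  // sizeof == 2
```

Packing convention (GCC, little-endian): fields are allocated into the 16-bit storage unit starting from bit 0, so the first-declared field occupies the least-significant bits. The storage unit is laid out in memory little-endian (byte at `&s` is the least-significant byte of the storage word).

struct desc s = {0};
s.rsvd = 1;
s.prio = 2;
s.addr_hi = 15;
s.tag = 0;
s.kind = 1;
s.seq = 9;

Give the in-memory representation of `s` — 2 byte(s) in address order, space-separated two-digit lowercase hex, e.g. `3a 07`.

f9 4c

rsvd:2 = 1 → 0x1 << 0 → word 0x0001
prio:2 = 2 → 0x2 << 2 → word 0x0009
addr_hi:5 = 15 → 0xf << 4 → word 0x00f9
tag:1 = 0 → 0x0 << 9 → word 0x00f9
kind:1 = 1 → 0x1 << 10 → word 0x04f9
seq:5 = 9 → 0x9 << 11 → word 0x4cf9
word = 0x4cf9 → little-endian bytes:
  [0]=0xf9  [1]=0x4c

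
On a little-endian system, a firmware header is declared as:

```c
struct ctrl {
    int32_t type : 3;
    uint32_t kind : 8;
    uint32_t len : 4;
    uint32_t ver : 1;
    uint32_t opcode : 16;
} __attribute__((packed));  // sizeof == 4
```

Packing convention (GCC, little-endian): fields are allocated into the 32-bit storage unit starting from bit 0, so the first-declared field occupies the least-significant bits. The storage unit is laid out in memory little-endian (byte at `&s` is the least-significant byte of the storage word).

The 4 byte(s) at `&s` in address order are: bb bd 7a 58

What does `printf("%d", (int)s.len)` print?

7

[0]=0xbb [1]=0xbd [2]=0x7a [3]=0x58 (little-endian) → word 0x587abdbb
type [0+:3] = (word>>0) & 0x7 = 3
kind [3+:8] = (word>>3) & 0xff = 183
len [11+:4] = (word>>11) & 0xf = 7  ←
ver [15+:1] = (word>>15) & 0x1 = 1
opcode [16+:16] = (word>>16) & 0xffff = 22650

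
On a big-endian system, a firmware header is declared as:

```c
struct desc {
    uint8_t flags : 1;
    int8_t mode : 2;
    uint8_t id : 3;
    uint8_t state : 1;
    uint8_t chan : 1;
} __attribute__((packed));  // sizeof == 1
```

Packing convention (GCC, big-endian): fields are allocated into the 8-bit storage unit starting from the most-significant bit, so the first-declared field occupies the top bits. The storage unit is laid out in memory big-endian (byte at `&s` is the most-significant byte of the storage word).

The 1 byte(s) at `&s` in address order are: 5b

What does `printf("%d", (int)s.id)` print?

[0]=0x5b (big-endian) → word 0x5b
flags [7+:1] = (word>>7) & 0x1 = 0
mode [5+:2] = (word>>5) & 0x3 = 2
id [2+:3] = (word>>2) & 0x7 = 6  ←
state [1+:1] = (word>>1) & 0x1 = 1
chan [0+:1] = (word>>0) & 0x1 = 1

6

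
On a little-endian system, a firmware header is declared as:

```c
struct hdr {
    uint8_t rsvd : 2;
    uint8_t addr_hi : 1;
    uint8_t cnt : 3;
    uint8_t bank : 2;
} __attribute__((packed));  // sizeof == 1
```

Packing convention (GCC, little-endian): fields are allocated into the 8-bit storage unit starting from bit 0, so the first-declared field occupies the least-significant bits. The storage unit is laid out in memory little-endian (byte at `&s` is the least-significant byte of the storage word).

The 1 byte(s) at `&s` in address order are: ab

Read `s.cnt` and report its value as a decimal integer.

5

[0]=0xab (little-endian) → word 0xab
rsvd [0+:2] = (word>>0) & 0x3 = 3
addr_hi [2+:1] = (word>>2) & 0x1 = 0
cnt [3+:3] = (word>>3) & 0x7 = 5  ←
bank [6+:2] = (word>>6) & 0x3 = 2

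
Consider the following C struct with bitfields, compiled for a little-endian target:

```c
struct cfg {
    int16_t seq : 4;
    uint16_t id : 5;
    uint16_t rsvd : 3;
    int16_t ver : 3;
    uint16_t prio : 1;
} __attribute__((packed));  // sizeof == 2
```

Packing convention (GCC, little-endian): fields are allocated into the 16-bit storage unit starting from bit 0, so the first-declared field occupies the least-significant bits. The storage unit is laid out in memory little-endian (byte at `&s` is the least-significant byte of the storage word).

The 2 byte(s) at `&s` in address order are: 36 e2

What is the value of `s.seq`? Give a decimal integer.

[0]=0x36 [1]=0xe2 (little-endian) → word 0xe236
seq [0+:4] = (word>>0) & 0xf = 6  ←
id [4+:5] = (word>>4) & 0x1f = 3
rsvd [9+:3] = (word>>9) & 0x7 = 1
ver [12+:3] = (word>>12) & 0x7 = 6
prio [15+:1] = (word>>15) & 0x1 = 1
seq signed 4b, MSB=0: value = 6

6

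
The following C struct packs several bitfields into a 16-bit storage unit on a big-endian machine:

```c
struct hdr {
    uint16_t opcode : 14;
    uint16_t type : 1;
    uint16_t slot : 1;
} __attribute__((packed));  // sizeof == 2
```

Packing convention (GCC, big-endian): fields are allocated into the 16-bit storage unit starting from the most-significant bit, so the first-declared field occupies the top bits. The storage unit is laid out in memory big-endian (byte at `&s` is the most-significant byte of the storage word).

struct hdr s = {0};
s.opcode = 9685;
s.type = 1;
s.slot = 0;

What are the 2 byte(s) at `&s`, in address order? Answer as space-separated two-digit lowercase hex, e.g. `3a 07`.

97 56

opcode:14 = 9685 → 0x25d5 << 2 → word 0x9754
type:1 = 1 → 0x1 << 1 → word 0x9756
slot:1 = 0 → 0x0 << 0 → word 0x9756
word = 0x9756 → big-endian bytes:
  [0]=0x97  [1]=0x56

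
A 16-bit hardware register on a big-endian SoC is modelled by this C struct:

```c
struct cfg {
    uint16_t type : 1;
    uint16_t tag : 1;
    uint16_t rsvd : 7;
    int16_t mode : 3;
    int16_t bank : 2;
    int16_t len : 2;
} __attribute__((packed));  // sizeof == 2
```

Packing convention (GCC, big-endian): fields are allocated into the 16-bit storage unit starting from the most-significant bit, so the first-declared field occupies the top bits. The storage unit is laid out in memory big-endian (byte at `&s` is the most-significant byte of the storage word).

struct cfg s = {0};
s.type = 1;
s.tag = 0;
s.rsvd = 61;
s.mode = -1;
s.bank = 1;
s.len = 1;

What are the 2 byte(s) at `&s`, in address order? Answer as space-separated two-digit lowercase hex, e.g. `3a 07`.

9e f5

[15+:1] type=1 & 0x1 = 0x1; word=0x8000
[14+:1] tag=0 & 0x1 = 0x0; word=0x8000
[7+:7] rsvd=61 & 0x7f = 0x3d; word=0x9e80
[4+:3] mode=-1 & 0x7 = 0x7; word=0x9ef0
[2+:2] bank=1 & 0x3 = 0x1; word=0x9ef4
[0+:2] len=1 & 0x3 = 0x1; word=0x9ef5
word = 0x9ef5 → big-endian bytes:
  [0]=0x9e  [1]=0xf5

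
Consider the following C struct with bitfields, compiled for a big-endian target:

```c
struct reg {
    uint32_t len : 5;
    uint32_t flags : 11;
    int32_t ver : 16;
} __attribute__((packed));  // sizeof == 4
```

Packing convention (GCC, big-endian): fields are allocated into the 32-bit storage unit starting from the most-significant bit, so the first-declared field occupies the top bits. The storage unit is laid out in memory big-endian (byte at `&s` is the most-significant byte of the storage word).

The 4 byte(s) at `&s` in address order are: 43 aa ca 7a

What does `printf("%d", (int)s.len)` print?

8

[0]=0x43 [1]=0xaa [2]=0xca [3]=0x7a (big-endian) → word 0x43aaca7a
len:5 @ bit 27 → (0x43aaca7a>>27)&0x1f = 0x8  ←
flags:11 @ bit 16 → (0x43aaca7a>>16)&0x7ff = 0x3aa
ver:16 @ bit 0 → (0x43aaca7a>>0)&0xffff = 0xca7a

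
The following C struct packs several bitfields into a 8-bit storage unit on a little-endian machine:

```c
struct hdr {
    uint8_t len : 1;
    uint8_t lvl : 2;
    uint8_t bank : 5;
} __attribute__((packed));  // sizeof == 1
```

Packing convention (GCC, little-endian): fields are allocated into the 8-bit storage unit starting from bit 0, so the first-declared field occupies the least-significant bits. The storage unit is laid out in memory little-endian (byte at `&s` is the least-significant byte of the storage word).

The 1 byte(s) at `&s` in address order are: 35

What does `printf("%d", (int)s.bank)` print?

6

[0]=0x35 (little-endian) → word 0x35
len:1 @ bit 0 → (0x35>>0)&0x1 = 0x1
lvl:2 @ bit 1 → (0x35>>1)&0x3 = 0x2
bank:5 @ bit 3 → (0x35>>3)&0x1f = 0x6  ←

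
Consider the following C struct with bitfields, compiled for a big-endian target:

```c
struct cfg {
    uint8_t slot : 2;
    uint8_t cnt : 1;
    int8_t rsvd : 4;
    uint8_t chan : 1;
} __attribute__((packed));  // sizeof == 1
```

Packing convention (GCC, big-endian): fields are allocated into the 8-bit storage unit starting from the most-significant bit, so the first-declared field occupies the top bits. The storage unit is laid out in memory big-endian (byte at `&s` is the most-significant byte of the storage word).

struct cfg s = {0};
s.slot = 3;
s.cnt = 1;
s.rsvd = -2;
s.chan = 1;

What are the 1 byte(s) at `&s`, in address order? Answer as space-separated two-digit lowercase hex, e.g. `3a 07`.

[6+:2] slot=3 & 0x3 = 0x3; word=0xc0
[5+:1] cnt=1 & 0x1 = 0x1; word=0xe0
[1+:4] rsvd=-2 & 0xf = 0xe; word=0xfc
[0+:1] chan=1 & 0x1 = 0x1; word=0xfd
word = 0xfd → big-endian bytes:
  [0]=0xfd

fd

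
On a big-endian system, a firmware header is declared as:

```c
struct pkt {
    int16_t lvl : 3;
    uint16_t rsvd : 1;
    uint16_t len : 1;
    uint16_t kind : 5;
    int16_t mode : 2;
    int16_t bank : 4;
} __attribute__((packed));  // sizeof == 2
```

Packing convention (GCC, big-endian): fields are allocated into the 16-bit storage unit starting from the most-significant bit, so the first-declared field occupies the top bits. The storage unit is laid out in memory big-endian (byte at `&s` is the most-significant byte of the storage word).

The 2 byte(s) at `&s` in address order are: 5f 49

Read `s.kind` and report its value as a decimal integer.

[0]=0x5f [1]=0x49 (big-endian) → word 0x5f49
lvl:3 @ bit 13 → (0x5f49>>13)&0x7 = 0x2
rsvd:1 @ bit 12 → (0x5f49>>12)&0x1 = 0x1
len:1 @ bit 11 → (0x5f49>>11)&0x1 = 0x1
kind:5 @ bit 6 → (0x5f49>>6)&0x1f = 0x1d  ←
mode:2 @ bit 4 → (0x5f49>>4)&0x3 = 0x0
bank:4 @ bit 0 → (0x5f49>>0)&0xf = 0x9

29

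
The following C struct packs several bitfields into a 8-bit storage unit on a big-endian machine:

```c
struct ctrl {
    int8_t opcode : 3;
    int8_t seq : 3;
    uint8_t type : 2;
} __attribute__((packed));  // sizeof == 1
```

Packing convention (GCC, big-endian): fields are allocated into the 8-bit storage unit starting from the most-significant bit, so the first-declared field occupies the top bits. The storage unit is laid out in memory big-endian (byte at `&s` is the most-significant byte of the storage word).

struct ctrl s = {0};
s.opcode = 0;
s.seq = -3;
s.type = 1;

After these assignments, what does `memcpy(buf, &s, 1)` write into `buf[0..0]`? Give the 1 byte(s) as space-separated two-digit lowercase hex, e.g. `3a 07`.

15

[5+:3] opcode=0 & 0x7 = 0x0; word=0x00
[2+:3] seq=-3 & 0x7 = 0x5; word=0x14
[0+:2] type=1 & 0x3 = 0x1; word=0x15
word = 0x15 → big-endian bytes:
  [0]=0x15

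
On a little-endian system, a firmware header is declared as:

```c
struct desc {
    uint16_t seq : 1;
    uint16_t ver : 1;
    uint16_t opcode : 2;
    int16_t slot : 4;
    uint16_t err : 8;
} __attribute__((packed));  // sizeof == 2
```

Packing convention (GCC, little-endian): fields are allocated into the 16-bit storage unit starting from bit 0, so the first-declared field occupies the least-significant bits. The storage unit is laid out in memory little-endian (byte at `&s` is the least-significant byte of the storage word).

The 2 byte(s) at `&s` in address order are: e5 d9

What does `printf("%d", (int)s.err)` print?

217

[0]=0xe5 [1]=0xd9 (little-endian) → word 0xd9e5
seq [0+:1] = (word>>0) & 0x1 = 1
ver [1+:1] = (word>>1) & 0x1 = 0
opcode [2+:2] = (word>>2) & 0x3 = 1
slot [4+:4] = (word>>4) & 0xf = 14
err [8+:8] = (word>>8) & 0xff = 217  ←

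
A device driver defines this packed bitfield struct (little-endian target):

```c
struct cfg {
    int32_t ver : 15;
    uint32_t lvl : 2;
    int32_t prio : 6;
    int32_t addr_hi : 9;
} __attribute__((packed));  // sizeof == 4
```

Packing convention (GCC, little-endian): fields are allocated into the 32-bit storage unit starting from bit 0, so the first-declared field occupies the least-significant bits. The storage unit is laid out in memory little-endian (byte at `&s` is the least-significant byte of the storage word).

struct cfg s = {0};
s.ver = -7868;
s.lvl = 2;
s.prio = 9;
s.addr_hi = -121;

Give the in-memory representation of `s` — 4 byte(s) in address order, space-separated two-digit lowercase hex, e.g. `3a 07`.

44 61 93 c3

[0+:15] ver=-7868 & 0x7fff = 0x6144; word=0x00006144
[15+:2] lvl=2 & 0x3 = 0x2; word=0x00016144
[17+:6] prio=9 & 0x3f = 0x9; word=0x00136144
[23+:9] addr_hi=-121 & 0x1ff = 0x187; word=0xc3936144
word = 0xc3936144 → little-endian bytes:
  [0]=0x44  [1]=0x61  [2]=0x93  [3]=0xc3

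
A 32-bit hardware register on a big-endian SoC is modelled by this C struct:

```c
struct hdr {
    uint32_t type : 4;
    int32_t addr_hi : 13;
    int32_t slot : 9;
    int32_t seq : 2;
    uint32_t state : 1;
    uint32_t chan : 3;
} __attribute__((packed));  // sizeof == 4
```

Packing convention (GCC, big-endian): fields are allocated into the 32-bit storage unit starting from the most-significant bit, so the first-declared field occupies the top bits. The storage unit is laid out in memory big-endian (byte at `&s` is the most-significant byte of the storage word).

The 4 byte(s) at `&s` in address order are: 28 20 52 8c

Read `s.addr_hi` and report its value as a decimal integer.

[0]=0x28 [1]=0x20 [2]=0x52 [3]=0x8c (big-endian) → word 0x2820528c
type [28+:4] = (word>>28) & 0xf = 2
addr_hi [15+:13] = (word>>15) & 0x1fff = 4160  ←
slot [6+:9] = (word>>6) & 0x1ff = 330
seq [4+:2] = (word>>4) & 0x3 = 0
state [3+:1] = (word>>3) & 0x1 = 1
chan [0+:3] = (word>>0) & 0x7 = 4
addr_hi signed 13b, MSB=1: 4160 - 8192 = -4032

-4032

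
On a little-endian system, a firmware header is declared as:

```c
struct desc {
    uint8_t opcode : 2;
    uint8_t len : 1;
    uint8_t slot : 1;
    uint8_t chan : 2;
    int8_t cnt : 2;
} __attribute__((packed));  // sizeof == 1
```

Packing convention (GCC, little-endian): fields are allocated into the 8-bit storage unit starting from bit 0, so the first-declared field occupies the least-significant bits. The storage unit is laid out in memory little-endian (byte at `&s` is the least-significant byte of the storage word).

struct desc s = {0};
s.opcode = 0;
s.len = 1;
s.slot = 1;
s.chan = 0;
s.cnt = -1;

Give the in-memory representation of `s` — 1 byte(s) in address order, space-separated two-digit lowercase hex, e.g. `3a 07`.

cc

opcode (2b) val=0 bits=0x0 at bit 0: 0x00
len (1b) val=1 bits=0x1 at bit 2: 0x04
slot (1b) val=1 bits=0x1 at bit 3: 0x0c
chan (2b) val=0 bits=0x0 at bit 4: 0x0c
cnt (2b) val=-1 bits=0x3 at bit 6: 0xcc
word = 0xcc → little-endian bytes:
  [0]=0xcc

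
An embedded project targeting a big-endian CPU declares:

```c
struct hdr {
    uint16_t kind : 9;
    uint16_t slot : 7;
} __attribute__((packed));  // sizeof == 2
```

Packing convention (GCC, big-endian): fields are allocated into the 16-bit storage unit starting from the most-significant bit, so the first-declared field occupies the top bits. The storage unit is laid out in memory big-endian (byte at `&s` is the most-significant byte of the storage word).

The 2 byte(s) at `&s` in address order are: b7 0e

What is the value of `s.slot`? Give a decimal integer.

[0]=0xb7 [1]=0x0e (big-endian) → word 0xb70e
kind:9 @ bit 7 → (0xb70e>>7)&0x1ff = 0x16e
slot:7 @ bit 0 → (0xb70e>>0)&0x7f = 0xe  ←

14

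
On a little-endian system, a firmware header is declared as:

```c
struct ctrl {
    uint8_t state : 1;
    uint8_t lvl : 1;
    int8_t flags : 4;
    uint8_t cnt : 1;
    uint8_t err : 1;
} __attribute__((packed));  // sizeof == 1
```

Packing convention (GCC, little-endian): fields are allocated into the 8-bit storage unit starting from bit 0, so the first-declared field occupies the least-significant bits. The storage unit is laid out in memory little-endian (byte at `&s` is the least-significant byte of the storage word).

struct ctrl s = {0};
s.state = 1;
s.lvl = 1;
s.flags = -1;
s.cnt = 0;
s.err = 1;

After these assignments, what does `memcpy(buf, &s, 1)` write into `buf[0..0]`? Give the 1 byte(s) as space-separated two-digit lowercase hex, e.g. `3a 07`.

bf

state:1 = 1 → 0x1 << 0 → word 0x01
lvl:1 = 1 → 0x1 << 1 → word 0x03
flags:4 = -1 → 0xf << 2 → word 0x3f
cnt:1 = 0 → 0x0 << 6 → word 0x3f
err:1 = 1 → 0x1 << 7 → word 0xbf
word = 0xbf → little-endian bytes:
  [0]=0xbf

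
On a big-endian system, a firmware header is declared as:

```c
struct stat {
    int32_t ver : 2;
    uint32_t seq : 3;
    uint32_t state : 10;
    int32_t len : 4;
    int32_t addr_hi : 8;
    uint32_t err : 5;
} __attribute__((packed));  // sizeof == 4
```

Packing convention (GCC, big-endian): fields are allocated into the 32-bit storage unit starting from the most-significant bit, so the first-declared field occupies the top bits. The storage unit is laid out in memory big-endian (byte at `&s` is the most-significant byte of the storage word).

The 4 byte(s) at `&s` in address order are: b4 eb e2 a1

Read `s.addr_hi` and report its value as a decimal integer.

21

[0]=0xb4 [1]=0xeb [2]=0xe2 [3]=0xa1 (big-endian) → word 0xb4ebe2a1
ver [30+:2] = (word>>30) & 0x3 = 2
seq [27+:3] = (word>>27) & 0x7 = 6
state [17+:10] = (word>>17) & 0x3ff = 629
len [13+:4] = (word>>13) & 0xf = 15
addr_hi [5+:8] = (word>>5) & 0xff = 21  ←
err [0+:5] = (word>>0) & 0x1f = 1
addr_hi signed 8b, MSB=0: value = 21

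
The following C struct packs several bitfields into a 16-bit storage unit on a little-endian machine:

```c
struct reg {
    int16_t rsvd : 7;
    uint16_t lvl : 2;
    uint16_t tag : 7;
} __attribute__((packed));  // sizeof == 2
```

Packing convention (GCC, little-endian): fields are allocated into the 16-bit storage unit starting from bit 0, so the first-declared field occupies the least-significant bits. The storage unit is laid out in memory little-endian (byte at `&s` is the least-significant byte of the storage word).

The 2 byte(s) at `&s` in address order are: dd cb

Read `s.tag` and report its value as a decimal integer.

101

[0]=0xdd [1]=0xcb (little-endian) → word 0xcbdd
rsvd:7 @ bit 0 → (0xcbdd>>0)&0x7f = 0x5d
lvl:2 @ bit 7 → (0xcbdd>>7)&0x3 = 0x3
tag:7 @ bit 9 → (0xcbdd>>9)&0x7f = 0x65  ←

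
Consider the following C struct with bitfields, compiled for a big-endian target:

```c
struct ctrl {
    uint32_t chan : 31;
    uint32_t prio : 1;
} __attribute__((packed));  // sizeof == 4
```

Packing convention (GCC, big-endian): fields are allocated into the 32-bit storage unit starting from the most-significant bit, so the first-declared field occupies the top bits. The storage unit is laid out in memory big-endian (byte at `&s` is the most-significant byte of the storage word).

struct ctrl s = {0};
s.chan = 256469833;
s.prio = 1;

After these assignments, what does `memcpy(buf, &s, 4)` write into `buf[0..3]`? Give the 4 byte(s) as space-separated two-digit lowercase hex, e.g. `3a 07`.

chan:31 = 256469833 → 0xf496b49 << 1 → word 0x1e92d692
prio:1 = 1 → 0x1 << 0 → word 0x1e92d693
word = 0x1e92d693 → big-endian bytes:
  [0]=0x1e  [1]=0x92  [2]=0xd6  [3]=0x93

1e 92 d6 93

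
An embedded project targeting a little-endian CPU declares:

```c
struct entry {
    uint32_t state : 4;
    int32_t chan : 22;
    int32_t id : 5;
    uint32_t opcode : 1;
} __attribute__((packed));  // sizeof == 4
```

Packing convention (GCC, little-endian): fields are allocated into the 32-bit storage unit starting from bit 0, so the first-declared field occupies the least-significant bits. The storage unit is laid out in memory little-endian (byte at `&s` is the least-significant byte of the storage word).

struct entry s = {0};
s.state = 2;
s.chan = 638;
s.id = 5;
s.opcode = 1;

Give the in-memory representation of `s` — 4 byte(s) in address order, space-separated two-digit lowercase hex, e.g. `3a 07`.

[0+:4] state=2 & 0xf = 0x2; word=0x00000002
[4+:22] chan=638 & 0x3fffff = 0x27e; word=0x000027e2
[26+:5] id=5 & 0x1f = 0x5; word=0x140027e2
[31+:1] opcode=1 & 0x1 = 0x1; word=0x940027e2
word = 0x940027e2 → little-endian bytes:
  [0]=0xe2  [1]=0x27  [2]=0x00  [3]=0x94

e2 27 00 94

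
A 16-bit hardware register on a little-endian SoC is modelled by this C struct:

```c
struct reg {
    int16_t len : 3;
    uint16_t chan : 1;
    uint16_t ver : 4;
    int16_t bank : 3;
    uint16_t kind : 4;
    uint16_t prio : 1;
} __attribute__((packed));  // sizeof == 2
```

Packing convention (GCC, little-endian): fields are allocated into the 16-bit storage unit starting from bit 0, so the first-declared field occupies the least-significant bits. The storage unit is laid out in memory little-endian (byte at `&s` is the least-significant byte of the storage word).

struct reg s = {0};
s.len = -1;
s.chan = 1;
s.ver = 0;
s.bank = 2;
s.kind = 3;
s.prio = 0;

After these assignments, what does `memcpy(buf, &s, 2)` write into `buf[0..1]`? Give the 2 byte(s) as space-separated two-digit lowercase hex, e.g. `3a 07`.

len:3 = -1 → 0x7 << 0 → word 0x0007
chan:1 = 1 → 0x1 << 3 → word 0x000f
ver:4 = 0 → 0x0 << 4 → word 0x000f
bank:3 = 2 → 0x2 << 8 → word 0x020f
kind:4 = 3 → 0x3 << 11 → word 0x1a0f
prio:1 = 0 → 0x0 << 15 → word 0x1a0f
word = 0x1a0f → little-endian bytes:
  [0]=0x0f  [1]=0x1a

0f 1a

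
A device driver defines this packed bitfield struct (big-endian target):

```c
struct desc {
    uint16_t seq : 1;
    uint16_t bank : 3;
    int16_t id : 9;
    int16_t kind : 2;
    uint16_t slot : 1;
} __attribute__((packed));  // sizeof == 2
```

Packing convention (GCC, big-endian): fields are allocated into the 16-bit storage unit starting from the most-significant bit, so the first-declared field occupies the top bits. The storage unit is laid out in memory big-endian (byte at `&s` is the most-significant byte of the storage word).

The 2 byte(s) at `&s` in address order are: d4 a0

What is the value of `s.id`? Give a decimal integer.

[0]=0xd4 [1]=0xa0 (big-endian) → word 0xd4a0
seq:1 @ bit 15 → (0xd4a0>>15)&0x1 = 0x1
bank:3 @ bit 12 → (0xd4a0>>12)&0x7 = 0x5
id:9 @ bit 3 → (0xd4a0>>3)&0x1ff = 0x94  ←
kind:2 @ bit 1 → (0xd4a0>>1)&0x3 = 0x0
slot:1 @ bit 0 → (0xd4a0>>0)&0x1 = 0x0
id signed 9b, MSB=0: value = 148

148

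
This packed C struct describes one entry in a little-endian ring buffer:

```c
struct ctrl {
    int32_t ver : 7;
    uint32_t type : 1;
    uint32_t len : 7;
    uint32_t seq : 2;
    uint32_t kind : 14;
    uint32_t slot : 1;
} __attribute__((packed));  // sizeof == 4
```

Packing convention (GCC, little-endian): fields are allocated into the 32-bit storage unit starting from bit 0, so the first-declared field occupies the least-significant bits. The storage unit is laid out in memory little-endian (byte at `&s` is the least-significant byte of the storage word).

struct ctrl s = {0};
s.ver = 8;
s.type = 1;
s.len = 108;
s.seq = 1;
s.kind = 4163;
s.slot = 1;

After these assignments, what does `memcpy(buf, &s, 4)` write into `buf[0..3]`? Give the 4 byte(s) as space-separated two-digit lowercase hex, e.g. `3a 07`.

ver:7 = 8 → 0x8 << 0 → word 0x00000008
type:1 = 1 → 0x1 << 7 → word 0x00000088
len:7 = 108 → 0x6c << 8 → word 0x00006c88
seq:2 = 1 → 0x1 << 15 → word 0x0000ec88
kind:14 = 4163 → 0x1043 << 17 → word 0x2086ec88
slot:1 = 1 → 0x1 << 31 → word 0xa086ec88
word = 0xa086ec88 → little-endian bytes:
  [0]=0x88  [1]=0xec  [2]=0x86  [3]=0xa0

88 ec 86 a0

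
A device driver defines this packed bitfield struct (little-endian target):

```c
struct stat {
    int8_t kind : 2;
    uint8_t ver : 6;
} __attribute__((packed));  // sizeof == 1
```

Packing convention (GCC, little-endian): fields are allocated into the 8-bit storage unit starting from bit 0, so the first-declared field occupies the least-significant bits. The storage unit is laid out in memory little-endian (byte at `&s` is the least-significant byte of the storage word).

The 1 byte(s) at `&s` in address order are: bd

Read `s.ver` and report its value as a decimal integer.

47

[0]=0xbd (little-endian) → word 0xbd
kind [0+:2] = (word>>0) & 0x3 = 1
ver [2+:6] = (word>>2) & 0x3f = 47  ←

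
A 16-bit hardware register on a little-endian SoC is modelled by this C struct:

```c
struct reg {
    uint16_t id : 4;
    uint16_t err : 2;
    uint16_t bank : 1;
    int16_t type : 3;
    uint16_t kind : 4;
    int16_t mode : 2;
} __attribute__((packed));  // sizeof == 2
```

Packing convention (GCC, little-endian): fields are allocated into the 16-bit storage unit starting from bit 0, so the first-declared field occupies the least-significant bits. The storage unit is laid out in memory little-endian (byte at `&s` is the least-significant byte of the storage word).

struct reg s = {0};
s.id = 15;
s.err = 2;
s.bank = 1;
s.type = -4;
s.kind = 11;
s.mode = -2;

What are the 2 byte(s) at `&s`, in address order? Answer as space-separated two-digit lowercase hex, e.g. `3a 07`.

id (4b) val=15 bits=0xf at bit 0: 0x000f
err (2b) val=2 bits=0x2 at bit 4: 0x002f
bank (1b) val=1 bits=0x1 at bit 6: 0x006f
type (3b) val=-4 bits=0x4 at bit 7: 0x026f
kind (4b) val=11 bits=0xb at bit 10: 0x2e6f
mode (2b) val=-2 bits=0x2 at bit 14: 0xae6f
word = 0xae6f → little-endian bytes:
  [0]=0x6f  [1]=0xae

6f ae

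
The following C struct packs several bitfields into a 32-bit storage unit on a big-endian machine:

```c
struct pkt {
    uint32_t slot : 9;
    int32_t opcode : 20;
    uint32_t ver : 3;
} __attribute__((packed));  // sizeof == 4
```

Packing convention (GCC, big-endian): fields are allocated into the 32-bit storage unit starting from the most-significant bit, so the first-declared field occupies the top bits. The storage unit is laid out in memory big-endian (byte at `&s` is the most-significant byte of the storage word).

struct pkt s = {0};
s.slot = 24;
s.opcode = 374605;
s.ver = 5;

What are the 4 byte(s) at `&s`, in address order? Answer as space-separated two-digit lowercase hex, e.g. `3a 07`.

0c 2d ba 6d

[23+:9] slot=24 & 0x1ff = 0x18; word=0x0c000000
[3+:20] opcode=374605 & 0xfffff = 0x5b74d; word=0x0c2dba68
[0+:3] ver=5 & 0x7 = 0x5; word=0x0c2dba6d
word = 0x0c2dba6d → big-endian bytes:
  [0]=0x0c  [1]=0x2d  [2]=0xba  [3]=0x6d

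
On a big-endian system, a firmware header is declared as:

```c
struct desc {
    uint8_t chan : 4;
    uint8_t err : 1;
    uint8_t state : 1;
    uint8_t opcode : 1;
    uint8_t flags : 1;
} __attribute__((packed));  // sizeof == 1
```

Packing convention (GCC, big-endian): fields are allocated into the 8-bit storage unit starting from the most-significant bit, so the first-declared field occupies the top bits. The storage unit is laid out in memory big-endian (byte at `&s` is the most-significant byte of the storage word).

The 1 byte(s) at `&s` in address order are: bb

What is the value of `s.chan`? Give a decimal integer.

11

[0]=0xbb (big-endian) → word 0xbb
chan [4+:4] = (word>>4) & 0xf = 11  ←
err [3+:1] = (word>>3) & 0x1 = 1
state [2+:1] = (word>>2) & 0x1 = 0
opcode [1+:1] = (word>>1) & 0x1 = 1
flags [0+:1] = (word>>0) & 0x1 = 1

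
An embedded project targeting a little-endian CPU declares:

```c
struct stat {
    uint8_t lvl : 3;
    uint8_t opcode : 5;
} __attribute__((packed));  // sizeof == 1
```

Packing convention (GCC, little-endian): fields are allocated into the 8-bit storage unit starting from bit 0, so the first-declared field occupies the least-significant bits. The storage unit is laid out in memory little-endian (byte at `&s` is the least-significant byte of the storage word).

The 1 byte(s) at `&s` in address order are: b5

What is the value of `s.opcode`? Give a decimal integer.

[0]=0xb5 (little-endian) → word 0xb5
lvl [0+:3] = (word>>0) & 0x7 = 5
opcode [3+:5] = (word>>3) & 0x1f = 22  ←

22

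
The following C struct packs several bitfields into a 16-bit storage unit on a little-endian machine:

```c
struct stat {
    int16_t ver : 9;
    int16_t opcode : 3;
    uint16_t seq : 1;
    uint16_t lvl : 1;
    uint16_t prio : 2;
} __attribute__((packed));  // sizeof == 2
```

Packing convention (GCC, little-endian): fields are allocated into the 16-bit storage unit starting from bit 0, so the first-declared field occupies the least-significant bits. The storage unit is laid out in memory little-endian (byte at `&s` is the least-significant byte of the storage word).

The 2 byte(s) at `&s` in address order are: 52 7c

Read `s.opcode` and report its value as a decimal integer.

-2

[0]=0x52 [1]=0x7c (little-endian) → word 0x7c52
ver:9 @ bit 0 → (0x7c52>>0)&0x1ff = 0x52
opcode:3 @ bit 9 → (0x7c52>>9)&0x7 = 0x6  ←
seq:1 @ bit 12 → (0x7c52>>12)&0x1 = 0x1
lvl:1 @ bit 13 → (0x7c52>>13)&0x1 = 0x1
prio:2 @ bit 14 → (0x7c52>>14)&0x3 = 0x1
opcode signed 3b, MSB=1: 6 - 8 = -2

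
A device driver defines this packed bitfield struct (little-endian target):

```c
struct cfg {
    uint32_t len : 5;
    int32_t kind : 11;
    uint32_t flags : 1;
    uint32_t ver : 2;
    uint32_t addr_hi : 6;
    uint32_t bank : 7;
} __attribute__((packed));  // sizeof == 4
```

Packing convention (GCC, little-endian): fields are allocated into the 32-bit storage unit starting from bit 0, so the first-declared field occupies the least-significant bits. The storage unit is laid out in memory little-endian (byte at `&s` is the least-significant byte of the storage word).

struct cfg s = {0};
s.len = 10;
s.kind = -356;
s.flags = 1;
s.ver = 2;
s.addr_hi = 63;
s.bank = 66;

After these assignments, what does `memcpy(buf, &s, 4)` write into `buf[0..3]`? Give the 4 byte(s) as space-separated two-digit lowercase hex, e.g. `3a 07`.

len (5b) val=10 bits=0xa at bit 0: 0x0000000a
kind (11b) val=-356 bits=0x69c at bit 5: 0x0000d38a
flags (1b) val=1 bits=0x1 at bit 16: 0x0001d38a
ver (2b) val=2 bits=0x2 at bit 17: 0x0005d38a
addr_hi (6b) val=63 bits=0x3f at bit 19: 0x01fdd38a
bank (7b) val=66 bits=0x42 at bit 25: 0x85fdd38a
word = 0x85fdd38a → little-endian bytes:
  [0]=0x8a  [1]=0xd3  [2]=0xfd  [3]=0x85

8a d3 fd 85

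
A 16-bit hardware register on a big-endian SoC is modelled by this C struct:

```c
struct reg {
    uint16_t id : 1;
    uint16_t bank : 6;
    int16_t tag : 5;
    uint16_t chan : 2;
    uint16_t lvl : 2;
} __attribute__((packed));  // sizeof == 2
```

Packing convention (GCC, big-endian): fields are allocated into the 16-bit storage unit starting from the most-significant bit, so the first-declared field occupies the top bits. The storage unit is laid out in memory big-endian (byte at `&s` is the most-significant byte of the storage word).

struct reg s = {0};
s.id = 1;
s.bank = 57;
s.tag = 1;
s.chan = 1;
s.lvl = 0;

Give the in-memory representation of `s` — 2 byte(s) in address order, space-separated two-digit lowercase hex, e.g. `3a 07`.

f2 14

id (1b) val=1 bits=0x1 at bit 15: 0x8000
bank (6b) val=57 bits=0x39 at bit 9: 0xf200
tag (5b) val=1 bits=0x1 at bit 4: 0xf210
chan (2b) val=1 bits=0x1 at bit 2: 0xf214
lvl (2b) val=0 bits=0x0 at bit 0: 0xf214
word = 0xf214 → big-endian bytes:
  [0]=0xf2  [1]=0x14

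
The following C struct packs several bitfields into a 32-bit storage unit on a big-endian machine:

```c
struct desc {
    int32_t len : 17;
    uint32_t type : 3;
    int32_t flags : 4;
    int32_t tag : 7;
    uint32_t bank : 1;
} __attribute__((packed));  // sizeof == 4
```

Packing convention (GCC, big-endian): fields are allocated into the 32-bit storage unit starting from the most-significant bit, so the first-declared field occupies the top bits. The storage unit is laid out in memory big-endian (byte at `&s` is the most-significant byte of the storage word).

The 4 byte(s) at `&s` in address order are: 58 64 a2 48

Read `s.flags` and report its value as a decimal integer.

2

[0]=0x58 [1]=0x64 [2]=0xa2 [3]=0x48 (big-endian) → word 0x5864a248
len:17 @ bit 15 → (0x5864a248>>15)&0x1ffff = 0xb0c9
type:3 @ bit 12 → (0x5864a248>>12)&0x7 = 0x2
flags:4 @ bit 8 → (0x5864a248>>8)&0xf = 0x2  ←
tag:7 @ bit 1 → (0x5864a248>>1)&0x7f = 0x24
bank:1 @ bit 0 → (0x5864a248>>0)&0x1 = 0x0
flags signed 4b, MSB=0: value = 2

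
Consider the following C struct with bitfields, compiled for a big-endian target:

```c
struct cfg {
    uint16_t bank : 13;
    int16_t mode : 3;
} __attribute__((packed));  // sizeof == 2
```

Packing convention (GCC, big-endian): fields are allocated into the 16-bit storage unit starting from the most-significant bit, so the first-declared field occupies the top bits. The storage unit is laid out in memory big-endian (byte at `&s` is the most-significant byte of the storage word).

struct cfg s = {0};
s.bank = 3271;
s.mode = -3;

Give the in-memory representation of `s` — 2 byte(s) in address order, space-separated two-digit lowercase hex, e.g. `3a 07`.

66 3d

bank:13 = 3271 → 0xcc7 << 3 → word 0x6638
mode:3 = -3 → 0x5 << 0 → word 0x663d
word = 0x663d → big-endian bytes:
  [0]=0x66  [1]=0x3d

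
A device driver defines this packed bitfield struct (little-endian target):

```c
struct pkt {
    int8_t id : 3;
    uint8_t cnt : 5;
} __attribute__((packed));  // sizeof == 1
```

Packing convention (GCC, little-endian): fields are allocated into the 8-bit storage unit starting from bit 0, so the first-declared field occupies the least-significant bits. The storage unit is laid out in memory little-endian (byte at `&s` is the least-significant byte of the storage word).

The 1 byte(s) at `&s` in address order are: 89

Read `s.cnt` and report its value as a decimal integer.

17

[0]=0x89 (little-endian) → word 0x89
id:3 @ bit 0 → (0x89>>0)&0x7 = 0x1
cnt:5 @ bit 3 → (0x89>>3)&0x1f = 0x11  ←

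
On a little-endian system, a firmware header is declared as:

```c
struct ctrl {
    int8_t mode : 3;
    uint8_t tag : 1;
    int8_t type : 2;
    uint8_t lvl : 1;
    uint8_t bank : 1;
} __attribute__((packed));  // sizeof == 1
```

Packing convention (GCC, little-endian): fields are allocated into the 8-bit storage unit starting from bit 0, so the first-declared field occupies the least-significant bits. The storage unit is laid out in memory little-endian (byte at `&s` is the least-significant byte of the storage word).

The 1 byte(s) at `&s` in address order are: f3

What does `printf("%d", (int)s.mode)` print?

3

[0]=0xf3 (little-endian) → word 0xf3
mode:3 @ bit 0 → (0xf3>>0)&0x7 = 0x3  ←
tag:1 @ bit 3 → (0xf3>>3)&0x1 = 0x0
type:2 @ bit 4 → (0xf3>>4)&0x3 = 0x3
lvl:1 @ bit 6 → (0xf3>>6)&0x1 = 0x1
bank:1 @ bit 7 → (0xf3>>7)&0x1 = 0x1
mode signed 3b, MSB=0: value = 3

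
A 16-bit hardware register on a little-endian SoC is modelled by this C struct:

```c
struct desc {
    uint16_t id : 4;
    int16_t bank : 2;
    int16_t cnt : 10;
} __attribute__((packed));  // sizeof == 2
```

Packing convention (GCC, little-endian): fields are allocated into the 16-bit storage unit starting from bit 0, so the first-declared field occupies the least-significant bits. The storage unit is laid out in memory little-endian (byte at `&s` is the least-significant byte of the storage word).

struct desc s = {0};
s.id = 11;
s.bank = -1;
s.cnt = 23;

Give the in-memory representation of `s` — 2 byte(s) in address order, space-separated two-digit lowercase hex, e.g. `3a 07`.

id (4b) val=11 bits=0xb at bit 0: 0x000b
bank (2b) val=-1 bits=0x3 at bit 4: 0x003b
cnt (10b) val=23 bits=0x17 at bit 6: 0x05fb
word = 0x05fb → little-endian bytes:
  [0]=0xfb  [1]=0x05

fb 05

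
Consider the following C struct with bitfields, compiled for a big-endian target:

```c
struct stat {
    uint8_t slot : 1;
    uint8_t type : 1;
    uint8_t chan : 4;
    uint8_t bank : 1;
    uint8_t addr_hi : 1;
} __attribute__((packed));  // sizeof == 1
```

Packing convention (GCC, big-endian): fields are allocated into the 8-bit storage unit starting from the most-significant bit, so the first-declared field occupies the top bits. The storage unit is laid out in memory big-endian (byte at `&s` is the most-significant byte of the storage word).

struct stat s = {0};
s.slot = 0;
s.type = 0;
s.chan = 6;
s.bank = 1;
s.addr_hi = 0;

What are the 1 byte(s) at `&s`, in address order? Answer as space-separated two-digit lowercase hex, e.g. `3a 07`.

1a

slot (1b) val=0 bits=0x0 at bit 7: 0x00
type (1b) val=0 bits=0x0 at bit 6: 0x00
chan (4b) val=6 bits=0x6 at bit 2: 0x18
bank (1b) val=1 bits=0x1 at bit 1: 0x1a
addr_hi (1b) val=0 bits=0x0 at bit 0: 0x1a
word = 0x1a → big-endian bytes:
  [0]=0x1a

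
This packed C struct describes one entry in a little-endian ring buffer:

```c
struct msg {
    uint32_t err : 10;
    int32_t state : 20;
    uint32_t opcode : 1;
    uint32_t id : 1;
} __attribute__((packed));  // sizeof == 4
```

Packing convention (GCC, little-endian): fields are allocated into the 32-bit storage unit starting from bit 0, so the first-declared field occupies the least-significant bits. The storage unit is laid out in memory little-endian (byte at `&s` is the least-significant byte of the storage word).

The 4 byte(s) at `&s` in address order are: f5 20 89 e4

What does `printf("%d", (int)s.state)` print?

-449976

[0]=0xf5 [1]=0x20 [2]=0x89 [3]=0xe4 (little-endian) → word 0xe48920f5
err [0+:10] = (word>>0) & 0x3ff = 245
state [10+:20] = (word>>10) & 0xfffff = 598600  ←
opcode [30+:1] = (word>>30) & 0x1 = 1
id [31+:1] = (word>>31) & 0x1 = 1
state signed 20b, MSB=1: 598600 - 1048576 = -449976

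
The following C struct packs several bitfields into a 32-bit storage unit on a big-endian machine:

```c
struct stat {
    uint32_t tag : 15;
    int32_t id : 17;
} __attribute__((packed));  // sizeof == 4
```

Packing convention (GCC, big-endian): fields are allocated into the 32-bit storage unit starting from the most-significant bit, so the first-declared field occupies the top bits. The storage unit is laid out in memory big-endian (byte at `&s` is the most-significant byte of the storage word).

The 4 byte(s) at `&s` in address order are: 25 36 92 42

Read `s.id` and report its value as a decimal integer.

[0]=0x25 [1]=0x36 [2]=0x92 [3]=0x42 (big-endian) → word 0x25369242
tag:15 @ bit 17 → (0x25369242>>17)&0x7fff = 0x129b
id:17 @ bit 0 → (0x25369242>>0)&0x1ffff = 0x9242  ←
id signed 17b, MSB=0: value = 37442

37442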